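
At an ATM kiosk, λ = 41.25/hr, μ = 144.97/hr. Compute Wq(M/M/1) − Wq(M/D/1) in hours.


ρ = 41.25/144.97 = 0.2845
Wq(M/M/1) = ρ/(μ−λ) = 0.2845/103.72 = 0.002743 hr
Wq(M/D/1) = ρ/(2(μ−λ)) = 0.001372 hr
Savings = 0.002743 − 0.001372 = 0.001372 hr

Final: 0.001372 hr


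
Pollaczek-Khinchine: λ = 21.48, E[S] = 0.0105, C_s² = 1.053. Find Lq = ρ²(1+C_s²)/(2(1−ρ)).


ρ = λ·E[S] = 21.48·0.0105 = 0.2255
Lq = ρ²(1+C_s²)/(2(1−ρ)) = 0.05087·(1+1.053)/(2·0.7745)
= 0.05087·2.0530/1.5489 = 0.06742

Final: 0.06742


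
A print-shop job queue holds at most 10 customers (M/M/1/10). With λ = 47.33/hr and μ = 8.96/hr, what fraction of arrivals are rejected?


ρ = λ/μ = 47.33/8.96 = 5.2824
P_K = (1−ρ)ρ^K/(1−ρ^(K+1)) = (-4.2824·16915504.228716)/(1 − 89353885.618877)
= -72438381.390161/-89353884.618877 = 0.810691

Final: 0.810691


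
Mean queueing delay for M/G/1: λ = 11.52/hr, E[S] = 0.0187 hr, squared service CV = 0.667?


ρ = λ·E[S] = 11.52·0.0187 = 0.2154
E[S²] = E[S]²(1+C_s²) = 0.0187²·(1+0.667) = 0.0005829
Wq = λ·E[S²]/(2(1−ρ)) = 11.52·0.0005829/(2·0.7846) = 0.004280 hr

Final: 0.004280 hr


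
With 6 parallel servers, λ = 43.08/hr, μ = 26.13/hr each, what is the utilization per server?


ρ = λ/(cμ) = 43.08/(6·26.13) = 43.08/156.78 = 0.2748

Final: 0.2748


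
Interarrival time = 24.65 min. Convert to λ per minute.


λ = 1/(interarrival time) in consistent units.
1 minute = 1 min, so λ = 1/24.65 = 0.04057 per minute

Final: 0.04057 /min


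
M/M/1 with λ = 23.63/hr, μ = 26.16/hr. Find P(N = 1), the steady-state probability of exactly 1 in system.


ρ = 23.63/26.16 = 0.9033
P_n = (1−ρ)·ρ^n = (1 − 0.9033)·0.9033^1 = 0.09671·0.903287 = 0.087359

Final: 0.087359


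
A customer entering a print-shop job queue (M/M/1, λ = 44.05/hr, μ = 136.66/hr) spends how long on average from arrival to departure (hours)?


W = 1/(μ−λ) = 1/(136.66 − 44.05) = 1/92.61 = 0.01080 hr

Final: 0.01080 hr


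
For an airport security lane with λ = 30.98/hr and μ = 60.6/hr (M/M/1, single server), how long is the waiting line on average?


ρ = 30.98/60.6 = 0.5112
Lq = ρ²/(1−ρ) = 0.2613/0.4888 = 0.5347

Final: 0.5347


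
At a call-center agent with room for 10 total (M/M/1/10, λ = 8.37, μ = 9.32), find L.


ρ = 8.37/9.32 = 0.8981
L = ρ[1 − (K+1)ρ^K + Kρ^(K+1)] / [(1−ρ)(1−ρ^(K+1))]
Numerator: 0.8981·(1 − 11·0.341268 + 10·0.306482) = 0.279185
Denominator: (0.1019)·(0.693518) = 0.070691
L = 0.279185/0.070691 = 3.9494

Final: 3.9494


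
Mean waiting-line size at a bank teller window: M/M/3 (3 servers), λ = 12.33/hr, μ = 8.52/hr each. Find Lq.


a = λ/μ = 1.4472; ρ = a/3 = 0.4824
P₀ = 0.223699
Lq = P₀·a^c·ρ / (c!·(1−ρ)²) = 0.223699·3.03089·0.4824/(6·0.26792)
= 0.20346

Final: 0.20346


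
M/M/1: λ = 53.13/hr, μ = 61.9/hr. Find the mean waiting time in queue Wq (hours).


ρ = 53.13/61.9 = 0.8583
Wq = ρ/(μ−λ) = 0.8583/(61.9 − 53.13) = 0.8583/8.77 = 0.09787 hr

Final: 0.09787 hr


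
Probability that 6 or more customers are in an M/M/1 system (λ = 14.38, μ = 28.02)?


ρ = 14.38/28.02 = 0.5132
P(N ≥ n) = ρ^n = 0.5132^6 = 0.018270

Final: 0.018270


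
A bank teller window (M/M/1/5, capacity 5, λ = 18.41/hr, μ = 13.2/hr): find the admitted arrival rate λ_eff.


ρ = 1.3947; P_K = (1−ρ)ρ^5/(1−ρ^6) = 0.327495
λ_eff = λ(1 − P_K) = 18.41·(1 − 0.327495) = 18.41·0.672505 = 12.3808 /hr

Final: 12.3808 /hr


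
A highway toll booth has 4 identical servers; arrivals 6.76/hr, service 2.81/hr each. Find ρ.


ρ = λ/(cμ) = 6.76/(4·2.81) = 6.76/11.24 = 0.6014

Final: 0.6014


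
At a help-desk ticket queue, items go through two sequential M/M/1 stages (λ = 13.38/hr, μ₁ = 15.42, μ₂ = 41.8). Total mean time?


Each node sees arrival rate λ = 13.38/hr (tandem ⇒ throughput preserved).
W₁ = 1/(μ₁−λ) = 1/(15.42−13.38) = 0.49020 hr
W₂ = 1/(μ₂−λ) = 1/(41.8−13.38) = 0.03519 hr
W_total = W₁ + W₂ = 0.49020 + 0.03519 = 0.52538 hr

Final: 0.52538 hr


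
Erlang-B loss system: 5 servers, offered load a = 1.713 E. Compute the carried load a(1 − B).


B(5,1.713) = 0.022350 (Erlang-B)
Carried load = a(1 − B) = 1.713·(1 − 0.022350) = 1.713·0.977650 = 1.6747 E

Final: 1.6747 Erlangs


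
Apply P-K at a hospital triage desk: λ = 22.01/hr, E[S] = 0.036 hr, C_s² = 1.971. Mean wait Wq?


ρ = λ·E[S] = 22.01·0.036 = 0.7924
E[S²] = E[S]²(1+C_s²) = 0.036²·(1+1.971) = 0.003850
Wq = λ·E[S²]/(2(1−ρ)) = 22.01·0.003850/(2·0.2076) = 0.20407 hr

Final: 0.20407 hr


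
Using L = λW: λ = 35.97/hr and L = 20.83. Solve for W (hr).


W = L/λ = 20.83/35.97 = 0.5791 hr

Final: 0.5791 hr


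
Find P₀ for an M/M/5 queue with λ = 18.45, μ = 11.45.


a = λ/μ = 18.45/11.45 = 1.6114; ρ = a/c = 0.3223
Σ_{k=0}^{4} a^k/k! (terms k=0..4) = 1.00000 + 1.61135 + 1.29823 + 0.69730 + 0.28090 = 4.88779
Tail: a^5/(5!(1−ρ)) = 10.86312/(120·0.6777) = 0.13357
P₀ = 1/(4.88779 + 0.13357) = 1/5.02136 = 0.199149

Final: 0.199149


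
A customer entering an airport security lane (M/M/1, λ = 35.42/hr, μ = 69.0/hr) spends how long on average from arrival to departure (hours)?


W = 1/(μ−λ) = 1/(69.0 − 35.42) = 1/33.58 = 0.02978 hr

Final: 0.02978 hr


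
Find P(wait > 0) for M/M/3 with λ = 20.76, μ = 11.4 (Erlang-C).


a = λ/μ = 1.8211; ρ = a/3 = 0.6070
P₀ = 0.142038 (from M/M/c formula)
C(c,a) = [a^c/(c!(1−ρ))]·P₀ = [6.03903/(6·0.3930)]·0.142038
= 2.56120·0.142038 = 0.363788

Final: 0.363788


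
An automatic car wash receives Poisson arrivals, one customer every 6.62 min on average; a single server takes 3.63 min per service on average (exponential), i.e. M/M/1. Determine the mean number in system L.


λ = 60/6.62 = 9.0634 /hr
μ = 60/3.63 = 16.5289 /hr
ρ = λ/μ = 9.0634/16.5289 = 0.5483
L = ρ/(1−ρ) = 0.5483/0.4517 = 1.2140

Final: 1.2140


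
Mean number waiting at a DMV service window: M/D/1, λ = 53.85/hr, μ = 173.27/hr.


ρ = 53.85/173.27 = 0.3108
M/D/1: Lq = ρ²/(2(1−ρ)) = 0.09659/(2·0.6892) = 0.07007

Final: 0.07007


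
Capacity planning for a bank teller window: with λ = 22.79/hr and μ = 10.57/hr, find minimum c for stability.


Stability requires cμ > λ ⇔ c > λ/μ.
λ/μ = 22.79/10.57 = 2.1561
Minimum integer c = ⌊2.1561⌋ + 1 = 3
Check: 3·10.57 = 31.71 > 22.79, while 2·10.57 = 21.14 ≤ 22.79

Final: 3 servers


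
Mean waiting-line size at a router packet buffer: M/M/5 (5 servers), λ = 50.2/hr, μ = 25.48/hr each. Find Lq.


a = λ/μ = 1.9702; ρ = a/5 = 0.3940
P₀ = 0.138475
Lq = P₀·a^c·ρ / (c!·(1−ρ)²) = 0.138475·29.68393·0.3940/(120·0.36719)
= 0.03676

Final: 0.03676


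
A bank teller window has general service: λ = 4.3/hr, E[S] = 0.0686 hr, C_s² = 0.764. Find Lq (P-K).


ρ = λ·E[S] = 4.3·0.0686 = 0.2950
Lq = ρ²(1+C_s²)/(2(1−ρ)) = 0.08701·(1+0.764)/(2·0.7050)
= 0.08701·1.7640/1.4100 = 0.10886

Final: 0.10886


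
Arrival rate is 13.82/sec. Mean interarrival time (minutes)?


Mean interarrival time = 1/λ = 1/13.82 second = 0.07236 second
In minutes: 0.07236 × 0.0166667 = 0.001206 min

Final: 0.001206 min


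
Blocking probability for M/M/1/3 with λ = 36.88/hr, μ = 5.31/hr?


ρ = λ/μ = 36.88/5.31 = 6.9454
P_K = (1−ρ)ρ^K/(1−ρ^(K+1)) = (-5.9454·335.034225)/(1 − 2326.942036)
= -1991.907811/-2325.942036 = 0.856388

Final: 0.856388


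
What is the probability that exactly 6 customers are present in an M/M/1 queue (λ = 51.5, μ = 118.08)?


ρ = 51.5/118.08 = 0.4361
P_n = (1−ρ)·ρ^n = (1 − 0.4361)·0.4361^6 = 0.5639·0.006883 = 0.003881

Final: 0.003881


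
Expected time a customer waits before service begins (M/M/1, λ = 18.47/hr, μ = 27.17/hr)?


ρ = 18.47/27.17 = 0.6798
Wq = ρ/(μ−λ) = 0.6798/(27.17 − 18.47) = 0.6798/8.70 = 0.07814 hr

Final: 0.07814 hr


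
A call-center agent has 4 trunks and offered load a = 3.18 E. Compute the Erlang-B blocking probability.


B(c,a) = (a^c/c!) / Σ_{k=0}^{c} a^k/k!
a^4/4! = 4.260860
Σ terms (k=0..4): 1.00000 + 3.18000 + 5.05620 + 5.35957 + 4.26086 = 18.856632
B = 4.260860/18.856632 = 0.225961

Final: 0.225961


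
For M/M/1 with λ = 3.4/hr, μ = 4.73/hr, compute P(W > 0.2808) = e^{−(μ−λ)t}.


W ~ Exponential(μ−λ) for M/M/1.
μ − λ = 4.73 − 3.4 = 1.3300
P(W > t) = e^{−(μ−λ)t} = e^{−0.3735} = 0.688346

Final: 0.688346


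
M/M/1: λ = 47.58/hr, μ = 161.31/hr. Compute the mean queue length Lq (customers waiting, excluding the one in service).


ρ = 47.58/161.31 = 0.2950
Lq = ρ²/(1−ρ) = 0.08700/0.7050 = 0.1234

Final: 0.1234


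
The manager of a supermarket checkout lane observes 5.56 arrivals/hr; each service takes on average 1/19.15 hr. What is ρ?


ρ = λ/μ = 5.56/19.15 = 0.2903

Final: 0.2903


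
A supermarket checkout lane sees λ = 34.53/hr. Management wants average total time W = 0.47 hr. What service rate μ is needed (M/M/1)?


W = 1/(μ−λ) ⇒ μ − λ = 1/W = 1/0.47 = 2.1277
μ = λ + 1/W = 34.53 + 2.1277 = 36.6577 per hr

Final: 36.6577 /hr


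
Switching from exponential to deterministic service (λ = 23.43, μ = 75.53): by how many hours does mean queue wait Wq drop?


ρ = 23.43/75.53 = 0.3102
Wq(M/M/1) = ρ/(μ−λ) = 0.3102/52.10 = 0.005954 hr
Wq(M/D/1) = ρ/(2(μ−λ)) = 0.002977 hr
Savings = 0.005954 − 0.002977 = 0.002977 hr

Final: 0.002977 hr


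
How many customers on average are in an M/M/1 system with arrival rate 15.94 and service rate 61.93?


ρ = λ/μ = 15.94/61.93 = 0.2574
L = ρ/(1−ρ) = 0.2574/(1 − 0.2574) = 0.2574/0.7426 = 0.3466

Final: 0.3466


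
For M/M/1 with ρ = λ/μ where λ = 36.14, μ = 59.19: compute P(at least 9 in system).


ρ = 36.14/59.19 = 0.6106
P(N ≥ n) = ρ^n = 0.6106^9 = 0.011794

Final: 0.011794


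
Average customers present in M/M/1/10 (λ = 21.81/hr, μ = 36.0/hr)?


ρ = 21.81/36.0 = 0.6058
L = ρ[1 − (K+1)ρ^K + Kρ^(K+1)] / [(1−ρ)(1−ρ^(K+1))]
Numerator: 0.6058·(1 − 11·0.006661 + 10·0.004035) = 0.585892
Denominator: (0.3942)·(0.995965) = 0.392576
L = 0.585892/0.392576 = 1.4924

Final: 1.4924


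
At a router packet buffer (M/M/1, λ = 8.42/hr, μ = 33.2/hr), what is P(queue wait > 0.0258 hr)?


ρ = 8.42/33.2 = 0.2536
P(Wq > t) = ρ·e^{−(μ−λ)t} = 0.2536·e^{−0.6393}
= 0.2536·0.527649 = 0.133819

Final: 0.133819


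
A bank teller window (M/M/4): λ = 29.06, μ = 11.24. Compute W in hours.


a = 2.5854; ρ = 0.6464; P₀ = 0.066348
Lq = P₀·a^c·ρ/(c!(1−ρ)²) = 0.63835
Wq = Lq/λ = 0.63835/29.06 = 0.02197 hr
W = Wq + 1/μ = 0.02197 + 0.08897 = 0.11093 hr

Final: 0.11093 hr


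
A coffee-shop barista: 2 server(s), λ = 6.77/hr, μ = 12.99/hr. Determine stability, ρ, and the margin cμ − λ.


Total capacity cμ = 2·12.99 = 25.98/hr
ρ = λ/(cμ) = 6.77/25.98 = 0.2606
Stable ⇔ ρ < 1: YES
Spare capacity = cμ − λ = 25.98 − 6.77 = 19.21/hr

Final: ρ = 0.2606; stable; margin = 19.21/hr


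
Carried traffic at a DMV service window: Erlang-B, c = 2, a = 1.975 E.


B(2,1.975) = 0.395977 (Erlang-B)
Carried load = a(1 − B) = 1.975·(1 − 0.395977) = 1.975·0.604023 = 1.1929 E

Final: 1.1929 Erlangs


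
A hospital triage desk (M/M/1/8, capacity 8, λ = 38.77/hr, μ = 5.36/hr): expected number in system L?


ρ = 38.77/5.36 = 7.2332
L = ρ[1 − (K+1)ρ^K + Kρ^(K+1)] / [(1−ρ)(1−ρ^(K+1))]
Numerator: 7.2332·(1 − 9·7492868.150245 + 8·54197481.004665) = 2648396317.819374
Denominator: (-6.2332)·(-54197480.004665) = 337824217.715645
L = 2648396317.819374/337824217.715645 = 7.8396

Final: 7.8396


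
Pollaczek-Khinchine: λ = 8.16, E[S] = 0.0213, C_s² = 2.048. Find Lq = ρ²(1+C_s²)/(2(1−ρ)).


ρ = λ·E[S] = 8.16·0.0213 = 0.1738
Lq = ρ²(1+C_s²)/(2(1−ρ)) = 0.03021·(1+2.048)/(2·0.8262)
= 0.03021·3.0480/1.6524 = 0.05572

Final: 0.05572


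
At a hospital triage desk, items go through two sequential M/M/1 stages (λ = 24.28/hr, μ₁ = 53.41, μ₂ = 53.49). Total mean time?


Each node sees arrival rate λ = 24.28/hr (tandem ⇒ throughput preserved).
W₁ = 1/(μ₁−λ) = 1/(53.41−24.28) = 0.03433 hr
W₂ = 1/(μ₂−λ) = 1/(53.49−24.28) = 0.03423 hr
W_total = W₁ + W₂ = 0.03433 + 0.03423 = 0.06856 hr

Final: 0.06856 hr


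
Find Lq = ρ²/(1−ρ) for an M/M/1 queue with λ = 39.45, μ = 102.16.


ρ = 39.45/102.16 = 0.3862
Lq = ρ²/(1−ρ) = 0.1491/0.6138 = 0.2429

Final: 0.2429


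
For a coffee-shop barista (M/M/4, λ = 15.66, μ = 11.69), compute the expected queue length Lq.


a = λ/μ = 1.3396; ρ = a/4 = 0.3349
P₀ = 0.260465
Lq = P₀·a^c·ρ / (c!·(1−ρ)²) = 0.260465·3.22039·0.3349/(24·0.44236)
= 0.02646

Final: 0.02646


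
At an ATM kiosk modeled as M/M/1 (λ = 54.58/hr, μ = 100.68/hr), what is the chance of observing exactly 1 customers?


ρ = 54.58/100.68 = 0.5421
P_n = (1−ρ)·ρ^n = (1 − 0.5421)·0.5421^1 = 0.4579·0.542114 = 0.248226

Final: 0.248226


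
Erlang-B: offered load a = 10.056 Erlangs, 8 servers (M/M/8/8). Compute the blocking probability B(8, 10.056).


B(c,a) = (a^c/c!) / Σ_{k=0}^{c} a^k/k!
a^8/8! = 2593.472182
Σ terms (k=0..8): 1.00000 + 10.05600 + 50.56157 + 169.48238 + 426.07869 + 856.92947 + 1436.21379 + 2063.22369 + 2593.47218 = 7607.017767
B = 2593.472182/7607.017767 = 0.340932

Final: 0.340932


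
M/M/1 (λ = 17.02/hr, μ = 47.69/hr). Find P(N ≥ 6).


ρ = 17.02/47.69 = 0.3569
P(N ≥ n) = ρ^n = 0.3569^6 = 0.002066

Final: 0.002066


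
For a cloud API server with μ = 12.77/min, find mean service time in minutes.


Mean service time = 1/μ = 1/12.77 minute = 0.07831 minute
In minutes: 0.07831 × 1 = 0.07831 min

Final: 0.07831 min


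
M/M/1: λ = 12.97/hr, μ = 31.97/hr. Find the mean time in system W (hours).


W = 1/(μ−λ) = 1/(31.97 − 12.97) = 1/19.00 = 0.05263 hr

Final: 0.05263 hr


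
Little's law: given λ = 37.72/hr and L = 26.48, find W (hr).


W = L/λ = 26.48/37.72 = 0.7020 hr

Final: 0.7020 hr


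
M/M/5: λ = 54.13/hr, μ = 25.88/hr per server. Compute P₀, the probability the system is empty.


a = λ/μ = 54.13/25.88 = 2.0916; ρ = a/c = 0.4183
Σ_{k=0}^{4} a^k/k! (terms k=0..4) = 1.00000 + 2.09158 + 2.18735 + 1.52500 + 0.79741 = 7.60134
Tail: a^5/(5!(1−ρ)) = 40.02845/(120·0.5817) = 0.57346
P₀ = 1/(7.60134 + 0.57346) = 1/8.17479 = 0.122327

Final: 0.122327


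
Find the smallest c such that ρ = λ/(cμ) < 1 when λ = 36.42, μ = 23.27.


Stability requires cμ > λ ⇔ c > λ/μ.
λ/μ = 36.42/23.27 = 1.5651
Minimum integer c = ⌊1.5651⌋ + 1 = 2
Check: 2·23.27 = 46.54 > 36.42, while 1·23.27 = 23.27 ≤ 36.42

Final: 2 servers


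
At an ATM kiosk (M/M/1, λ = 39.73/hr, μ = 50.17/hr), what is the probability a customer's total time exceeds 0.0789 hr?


W ~ Exponential(μ−λ) for M/M/1.
μ − λ = 50.17 − 39.73 = 10.4400
P(W > t) = e^{−(μ−λ)t} = e^{−0.8237} = 0.438798

Final: 0.438798


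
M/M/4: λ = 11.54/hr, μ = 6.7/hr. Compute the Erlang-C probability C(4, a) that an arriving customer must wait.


a = λ/μ = 1.7224; ρ = a/4 = 0.4306
P₀ = 0.175398 (from M/M/c formula)
C(c,a) = [a^c/(c!(1−ρ))]·P₀ = [8.80084/(24·0.5694)]·0.175398
= 0.64401·0.175398 = 0.112958

Final: 0.112958


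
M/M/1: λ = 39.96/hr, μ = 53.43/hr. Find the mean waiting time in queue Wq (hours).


ρ = 39.96/53.43 = 0.7479
Wq = ρ/(μ−λ) = 0.7479/(53.43 − 39.96) = 0.7479/13.47 = 0.05552 hr

Final: 0.05552 hr


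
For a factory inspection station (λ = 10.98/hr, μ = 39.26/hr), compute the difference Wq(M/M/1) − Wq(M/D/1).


ρ = 10.98/39.26 = 0.2797
Wq(M/M/1) = ρ/(μ−λ) = 0.2797/28.28 = 0.009889 hr
Wq(M/D/1) = ρ/(2(μ−λ)) = 0.004945 hr
Savings = 0.009889 − 0.004945 = 0.004945 hr

Final: 0.004945 hr


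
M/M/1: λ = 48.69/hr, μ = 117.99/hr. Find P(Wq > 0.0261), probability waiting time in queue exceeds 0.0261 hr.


ρ = 48.69/117.99 = 0.4127
P(Wq > t) = ρ·e^{−(μ−λ)t} = 0.4127·e^{−1.8087}
= 0.4127·0.163862 = 0.067620

Final: 0.067620


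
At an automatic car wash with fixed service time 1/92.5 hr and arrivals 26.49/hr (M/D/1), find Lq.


ρ = 26.49/92.5 = 0.2864
M/D/1: Lq = ρ²/(2(1−ρ)) = 0.08201/(2·0.7136) = 0.05746

Final: 0.05746


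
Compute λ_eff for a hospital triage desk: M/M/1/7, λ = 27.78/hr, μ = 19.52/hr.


ρ = 1.4232; P_K = (1−ρ)ρ^7/(1−ρ^8) = 0.316122
λ_eff = λ(1 − P_K) = 27.78·(1 − 0.316122) = 27.78·0.683878 = 18.9981 /hr

Final: 18.9981 /hr


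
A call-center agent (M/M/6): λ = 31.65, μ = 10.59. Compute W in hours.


a = 2.9887; ρ = 0.4981; P₀ = 0.049536
Lq = P₀·a^c·ρ/(c!(1−ρ)²) = 0.09695
Wq = Lq/λ = 0.09695/31.65 = 0.003063 hr
W = Wq + 1/μ = 0.003063 + 0.09443 = 0.09749 hr

Final: 0.09749 hr


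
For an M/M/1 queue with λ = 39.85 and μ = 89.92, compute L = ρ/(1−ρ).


ρ = λ/μ = 39.85/89.92 = 0.4432
L = ρ/(1−ρ) = 0.4432/(1 − 0.4432) = 0.4432/0.5568 = 0.7959

Final: 0.7959


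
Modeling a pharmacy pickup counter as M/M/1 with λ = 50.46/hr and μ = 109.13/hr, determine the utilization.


ρ = λ/μ = 50.46/109.13 = 0.4624

Final: 0.4624


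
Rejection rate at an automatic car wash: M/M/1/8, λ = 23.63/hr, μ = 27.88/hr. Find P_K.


ρ = λ/μ = 23.63/27.88 = 0.8476
P_K = (1−ρ)ρ^K/(1−ρ^(K+1)) = (0.1524·0.266298)/(1 − 0.225704)
= 0.040594/0.774296 = 0.052427

Final: 0.052427


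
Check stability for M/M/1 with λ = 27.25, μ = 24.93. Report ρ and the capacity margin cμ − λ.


Total capacity cμ = 1·24.93 = 24.93/hr
ρ = λ/(cμ) = 27.25/24.93 = 1.0931
Stable ⇔ ρ < 1: NO
Spare capacity = cμ − λ = 24.93 − 27.25 = -2.32/hr

Final: ρ = 1.0931; unstable; margin = -2.32/hr


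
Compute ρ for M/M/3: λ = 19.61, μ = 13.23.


ρ = λ/(cμ) = 19.61/(3·13.23) = 19.61/39.69 = 0.4941

Final: 0.4941


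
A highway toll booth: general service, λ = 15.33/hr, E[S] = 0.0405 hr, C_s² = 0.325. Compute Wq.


ρ = λ·E[S] = 15.33·0.0405 = 0.6209
E[S²] = E[S]²(1+C_s²) = 0.0405²·(1+0.325) = 0.002173
Wq = λ·E[S²]/(2(1−ρ)) = 15.33·0.002173/(2·0.3791) = 0.04394 hr

Final: 0.04394 hr


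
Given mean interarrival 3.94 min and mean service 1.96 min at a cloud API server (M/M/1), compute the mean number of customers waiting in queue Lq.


λ = 60/3.94 = 15.2284 /hr
μ = 60/1.96 = 30.6122 /hr
ρ = λ/μ = 15.2284/30.6122 = 0.4975
Lq = ρ²/(1−ρ) = 0.2475/0.5025 = 0.4924

Final: 0.4924


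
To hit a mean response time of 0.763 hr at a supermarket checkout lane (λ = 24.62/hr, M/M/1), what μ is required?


W = 1/(μ−λ) ⇒ μ − λ = 1/W = 1/0.763 = 1.3106
μ = λ + 1/W = 24.62 + 1.3106 = 25.9306 per hr

Final: 25.9306 /hr


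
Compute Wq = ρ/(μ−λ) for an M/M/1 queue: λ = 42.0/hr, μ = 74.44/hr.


ρ = 42.0/74.44 = 0.5642
Wq = ρ/(μ−λ) = 0.5642/(74.44 − 42.0) = 0.5642/32.44 = 0.01739 hr

Final: 0.01739 hr


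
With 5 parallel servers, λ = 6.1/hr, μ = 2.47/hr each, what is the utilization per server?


ρ = λ/(cμ) = 6.1/(5·2.47) = 6.1/12.35 = 0.4939

Final: 0.4939


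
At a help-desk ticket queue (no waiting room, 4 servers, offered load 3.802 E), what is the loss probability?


B(c,a) = (a^c/c!) / Σ_{k=0}^{c} a^k/k!
a^4/4! = 8.706372
Σ terms (k=0..4): 1.00000 + 3.80200 + 7.22760 + 9.15978 + 8.70637 = 29.895755
B = 8.706372/29.895755 = 0.291224

Final: 0.291224


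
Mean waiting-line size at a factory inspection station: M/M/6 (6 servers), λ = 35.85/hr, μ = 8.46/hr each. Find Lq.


a = λ/μ = 4.2376; ρ = a/6 = 0.7063
P₀ = 0.012642
Lq = P₀·a^c·ρ / (c!·(1−ρ)²) = 0.012642·5790.45621·0.7063/(720·0.08628)
= 0.83225

Final: 0.83225


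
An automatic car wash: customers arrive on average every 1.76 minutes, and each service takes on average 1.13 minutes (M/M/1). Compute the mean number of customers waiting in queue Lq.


λ = 60/1.76 = 34.0909 /hr
μ = 60/1.13 = 53.0973 /hr
ρ = λ/μ = 34.0909/53.0973 = 0.6420
Lq = ρ²/(1−ρ) = 0.4122/0.3580 = 1.1516

Final: 1.1516


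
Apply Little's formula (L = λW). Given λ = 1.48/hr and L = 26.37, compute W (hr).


W = L/λ = 26.37/1.48 = 17.8176 hr

Final: 17.8176 hr


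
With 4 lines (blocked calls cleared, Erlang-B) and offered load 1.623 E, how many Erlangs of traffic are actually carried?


B(4,1.623) = 0.058504 (Erlang-B)
Carried load = a(1 − B) = 1.623·(1 − 0.058504) = 1.623·0.941496 = 1.5280 E

Final: 1.5280 Erlangs


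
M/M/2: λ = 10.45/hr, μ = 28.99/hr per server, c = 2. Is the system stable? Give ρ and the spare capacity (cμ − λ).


Total capacity cμ = 2·28.99 = 57.98/hr
ρ = λ/(cμ) = 10.45/57.98 = 0.1802
Stable ⇔ ρ < 1: YES
Spare capacity = cμ − λ = 57.98 − 10.45 = 47.53/hr

Final: ρ = 0.1802; stable; margin = 47.53/hr


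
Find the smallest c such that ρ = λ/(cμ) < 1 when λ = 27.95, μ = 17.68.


Stability requires cμ > λ ⇔ c > λ/μ.
λ/μ = 27.95/17.68 = 1.5809
Minimum integer c = ⌊1.5809⌋ + 1 = 2
Check: 2·17.68 = 35.36 > 27.95, while 1·17.68 = 17.68 ≤ 27.95

Final: 2 servers


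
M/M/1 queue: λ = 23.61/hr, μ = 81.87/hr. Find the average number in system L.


ρ = λ/μ = 23.61/81.87 = 0.2884
L = ρ/(1−ρ) = 0.2884/(1 − 0.2884) = 0.2884/0.7116 = 0.4053

Final: 0.4053


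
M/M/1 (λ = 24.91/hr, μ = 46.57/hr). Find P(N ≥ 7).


ρ = 24.91/46.57 = 0.5349
P(N ≥ n) = ρ^n = 0.5349^7 = 0.012528

Final: 0.012528


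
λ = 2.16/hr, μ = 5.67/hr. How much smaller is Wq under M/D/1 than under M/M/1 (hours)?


ρ = 2.16/5.67 = 0.3810
Wq(M/M/1) = ρ/(μ−λ) = 0.3810/3.51 = 0.10853 hr
Wq(M/D/1) = ρ/(2(μ−λ)) = 0.05427 hr
Savings = 0.10853 − 0.05427 = 0.05427 hr

Final: 0.05427 hr


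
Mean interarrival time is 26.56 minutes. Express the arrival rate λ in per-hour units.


λ = 1/(interarrival time) in consistent units.
1 hour = 60 min, so λ = 60/26.56 = 2.2590 per hour

Final: 2.2590 /hr


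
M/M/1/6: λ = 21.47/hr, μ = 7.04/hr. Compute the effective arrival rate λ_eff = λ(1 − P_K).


ρ = 3.0497; P_K = (1−ρ)ρ^6/(1−ρ^7) = 0.672375
λ_eff = λ(1 − P_K) = 21.47·(1 − 0.672375) = 21.47·0.327625 = 7.0341 /hr

Final: 7.0341 /hr


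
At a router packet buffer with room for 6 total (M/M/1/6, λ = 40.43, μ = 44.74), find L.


ρ = 40.43/44.74 = 0.9037
L = ρ[1 − (K+1)ρ^K + Kρ^(K+1)] / [(1−ρ)(1−ρ^(K+1))]
Numerator: 0.9037·(1 − 7·0.544561 + 6·0.492101) = 0.127127
Denominator: (0.09633)·(0.507899) = 0.048928
L = 0.127127/0.048928 = 2.5982

Final: 2.5982


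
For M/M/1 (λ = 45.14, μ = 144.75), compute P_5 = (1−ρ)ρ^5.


ρ = 45.14/144.75 = 0.3118
P_n = (1−ρ)·ρ^n = (1 − 0.3118)·0.3118^5 = 0.6882·0.002949 = 0.002030

Final: 0.002030


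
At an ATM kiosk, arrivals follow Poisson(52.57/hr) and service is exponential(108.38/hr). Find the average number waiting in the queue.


ρ = 52.57/108.38 = 0.4851
Lq = ρ²/(1−ρ) = 0.2353/0.5149 = 0.4569

Final: 0.4569


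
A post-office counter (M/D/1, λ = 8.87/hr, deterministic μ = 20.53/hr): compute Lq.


ρ = 8.87/20.53 = 0.4321
M/D/1: Lq = ρ²/(2(1−ρ)) = 0.1867/(2·0.5679) = 0.16433

Final: 0.16433


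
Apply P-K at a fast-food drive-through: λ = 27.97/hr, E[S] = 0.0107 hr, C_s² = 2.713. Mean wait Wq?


ρ = λ·E[S] = 27.97·0.0107 = 0.2993
E[S²] = E[S]²(1+C_s²) = 0.0107²·(1+2.713) = 0.0004251
Wq = λ·E[S²]/(2(1−ρ)) = 27.97·0.0004251/(2·0.7007) = 0.008484 hr

Final: 0.008484 hr


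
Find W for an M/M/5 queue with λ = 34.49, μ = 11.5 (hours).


a = 2.9991; ρ = 0.5998; P₀ = 0.046693
Lq = P₀·a^c·ρ/(c!(1−ρ)²) = 0.35365
Wq = Lq/λ = 0.35365/34.49 = 0.01025 hr
W = Wq + 1/μ = 0.01025 + 0.08696 = 0.09721 hr

Final: 0.09721 hr


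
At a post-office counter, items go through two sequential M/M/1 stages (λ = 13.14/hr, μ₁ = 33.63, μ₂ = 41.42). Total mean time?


Each node sees arrival rate λ = 13.14/hr (tandem ⇒ throughput preserved).
W₁ = 1/(μ₁−λ) = 1/(33.63−13.14) = 0.04880 hr
W₂ = 1/(μ₂−λ) = 1/(41.42−13.14) = 0.03536 hr
W_total = W₁ + W₂ = 0.04880 + 0.03536 = 0.08416 hr

Final: 0.08416 hr


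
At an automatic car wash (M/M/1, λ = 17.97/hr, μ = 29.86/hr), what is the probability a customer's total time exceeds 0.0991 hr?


W ~ Exponential(μ−λ) for M/M/1.
μ − λ = 29.86 − 17.97 = 11.8900
P(W > t) = e^{−(μ−λ)t} = e^{−1.1783} = 0.307802

Final: 0.307802


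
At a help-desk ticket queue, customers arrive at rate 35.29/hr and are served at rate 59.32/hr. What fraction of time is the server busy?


ρ = λ/μ = 35.29/59.32 = 0.5949

Final: 0.5949


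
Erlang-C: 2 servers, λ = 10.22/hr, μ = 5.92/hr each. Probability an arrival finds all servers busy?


a = λ/μ = 1.7264; ρ = a/2 = 0.8632
P₀ = 0.073436 (from M/M/c formula)
C(c,a) = [a^c/(c!(1−ρ))]·P₀ = [2.98029/(2·0.1368)]·0.073436
= 10.89093·0.073436 = 0.799787

Final: 0.799787


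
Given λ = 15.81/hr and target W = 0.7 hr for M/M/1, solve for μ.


W = 1/(μ−λ) ⇒ μ − λ = 1/W = 1/0.7 = 1.4286
μ = λ + 1/W = 15.81 + 1.4286 = 17.2386 per hr

Final: 17.2386 /hr


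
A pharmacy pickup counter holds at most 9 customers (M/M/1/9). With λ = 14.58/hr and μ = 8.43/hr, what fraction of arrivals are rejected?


ρ = λ/μ = 14.58/8.43 = 1.7295
P_K = (1−ρ)ρ^K/(1−ρ^(K+1)) = (-0.7295·138.474417)/(1 − 239.496678)
= -101.022261/-238.496678 = 0.423579

Final: 0.423579


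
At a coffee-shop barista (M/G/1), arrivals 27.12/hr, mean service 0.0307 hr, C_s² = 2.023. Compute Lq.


ρ = λ·E[S] = 27.12·0.0307 = 0.8326
Lq = ρ²(1+C_s²)/(2(1−ρ)) = 0.6932·(1+2.023)/(2·0.1674)
= 0.6932·3.0230/0.3348 = 6.25846

Final: 6.25846


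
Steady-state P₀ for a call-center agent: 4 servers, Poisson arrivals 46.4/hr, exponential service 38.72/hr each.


a = λ/μ = 46.4/38.72 = 1.1983; ρ = a/c = 0.2996
Σ_{k=0}^{3} a^k/k! (terms k=0..3) = 1.00000 + 1.19835 + 0.71802 + 0.28681 = 3.20318
Tail: a^4/(4!(1−ρ)) = 2.06220/(24·0.7004) = 0.12268
P₀ = 1/(3.20318 + 0.12268) = 1/3.32585 = 0.300675

Final: 0.300675


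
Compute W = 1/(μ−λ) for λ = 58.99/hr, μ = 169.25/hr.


W = 1/(μ−λ) = 1/(169.25 − 58.99) = 1/110.26 = 0.009069 hr

Final: 0.009069 hr


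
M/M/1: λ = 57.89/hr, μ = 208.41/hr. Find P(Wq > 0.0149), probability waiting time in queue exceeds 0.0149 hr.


ρ = 57.89/208.41 = 0.2778
P(Wq > t) = ρ·e^{−(μ−λ)t} = 0.2778·e^{−2.2427}
= 0.2778·0.106166 = 0.029490

Final: 0.029490


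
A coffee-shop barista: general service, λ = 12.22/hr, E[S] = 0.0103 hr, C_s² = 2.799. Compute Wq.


ρ = λ·E[S] = 12.22·0.0103 = 0.1259
E[S²] = E[S]²(1+C_s²) = 0.0103²·(1+2.799) = 0.0004030
Wq = λ·E[S²]/(2(1−ρ)) = 12.22·0.0004030/(2·0.8741) = 0.002817 hr

Final: 0.002817 hr


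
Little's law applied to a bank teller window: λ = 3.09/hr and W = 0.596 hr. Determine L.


L = λW = 3.09·0.596 = 1.8416

Final: 1.8416


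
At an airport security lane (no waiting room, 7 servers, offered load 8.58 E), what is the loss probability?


B(c,a) = (a^c/c!) / Σ_{k=0}^{c} a^k/k!
a^7/7! = 679.173103
Σ terms (k=0..7): 1.00000 + 8.58000 + 36.80820 + 105.27145 + 225.80726 + 387.48527 + 554.10393 + 679.17310 = 1998.229216
B = 679.173103/1998.229216 = 0.339887

Final: 0.339887


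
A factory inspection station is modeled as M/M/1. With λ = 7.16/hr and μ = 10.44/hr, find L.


ρ = λ/μ = 7.16/10.44 = 0.6858
L = ρ/(1−ρ) = 0.6858/(1 − 0.6858) = 0.6858/0.3142 = 2.1829

Final: 2.1829


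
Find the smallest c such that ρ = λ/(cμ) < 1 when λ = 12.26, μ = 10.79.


Stability requires cμ > λ ⇔ c > λ/μ.
λ/μ = 12.26/10.79 = 1.1362
Minimum integer c = ⌊1.1362⌋ + 1 = 2
Check: 2·10.79 = 21.58 > 12.26, while 1·10.79 = 10.79 ≤ 12.26

Final: 2 servers


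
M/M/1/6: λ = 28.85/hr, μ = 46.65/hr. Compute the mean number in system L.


ρ = 28.85/46.65 = 0.6184
L = ρ[1 − (K+1)ρ^K + Kρ^(K+1)] / [(1−ρ)(1−ρ^(K+1))]
Numerator: 0.6184·(1 − 7·0.055945 + 6·0.034599) = 0.504627
Denominator: (0.3816)·(0.965401) = 0.368363
L = 0.504627/0.368363 = 1.3699

Final: 1.3699


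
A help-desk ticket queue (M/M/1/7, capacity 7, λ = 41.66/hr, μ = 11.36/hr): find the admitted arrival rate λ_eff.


ρ = 3.6673; P_K = (1−ρ)ρ^7/(1−ρ^8) = 0.727339
λ_eff = λ(1 − P_K) = 41.66·(1 − 0.727339) = 41.66·0.272661 = 11.3591 /hr

Final: 11.3591 /hr


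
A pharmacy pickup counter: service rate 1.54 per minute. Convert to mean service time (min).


Mean service time = 1/μ = 1/1.54 minute = 0.64935 minute
In minutes: 0.64935 × 1 = 0.6494 min

Final: 0.6494 min


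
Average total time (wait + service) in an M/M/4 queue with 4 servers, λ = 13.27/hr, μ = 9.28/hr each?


a = 1.4300; ρ = 0.3575; P₀ = 0.237484
Lq = P₀·a^c·ρ/(c!(1−ρ)²) = 0.03583
Wq = Lq/λ = 0.03583/13.27 = 0.002700 hr
W = Wq + 1/μ = 0.002700 + 0.10776 = 0.11046 hr

Final: 0.11046 hr


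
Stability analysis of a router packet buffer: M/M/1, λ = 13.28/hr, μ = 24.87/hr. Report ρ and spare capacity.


Total capacity cμ = 1·24.87 = 24.87/hr
ρ = λ/(cμ) = 13.28/24.87 = 0.5340
Stable ⇔ ρ < 1: YES
Spare capacity = cμ − λ = 24.87 − 13.28 = 11.59/hr

Final: ρ = 0.5340; stable; margin = 11.59/hr


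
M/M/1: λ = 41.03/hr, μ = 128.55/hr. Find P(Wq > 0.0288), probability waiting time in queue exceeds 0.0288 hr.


ρ = 41.03/128.55 = 0.3192
P(Wq > t) = ρ·e^{−(μ−λ)t} = 0.3192·e^{−2.5206}
= 0.3192·0.080413 = 0.025666

Final: 0.025666


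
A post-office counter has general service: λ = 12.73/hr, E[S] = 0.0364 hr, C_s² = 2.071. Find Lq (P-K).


ρ = λ·E[S] = 12.73·0.0364 = 0.4634
Lq = ρ²(1+C_s²)/(2(1−ρ)) = 0.2147·(1+2.071)/(2·0.5366)
= 0.2147·3.0710/1.0733 = 0.61438

Final: 0.61438


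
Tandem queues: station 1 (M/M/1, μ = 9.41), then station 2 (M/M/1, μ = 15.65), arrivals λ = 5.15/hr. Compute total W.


Each node sees arrival rate λ = 5.15/hr (tandem ⇒ throughput preserved).
W₁ = 1/(μ₁−λ) = 1/(9.41−5.15) = 0.23474 hr
W₂ = 1/(μ₂−λ) = 1/(15.65−5.15) = 0.09524 hr
W_total = W₁ + W₂ = 0.23474 + 0.09524 = 0.32998 hr

Final: 0.32998 hr


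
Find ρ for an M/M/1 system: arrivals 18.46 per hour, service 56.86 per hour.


ρ = λ/μ = 18.46/56.86 = 0.3247

Final: 0.3247


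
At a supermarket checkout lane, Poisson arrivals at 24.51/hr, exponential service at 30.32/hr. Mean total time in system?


W = 1/(μ−λ) = 1/(30.32 − 24.51) = 1/5.81 = 0.1721 hr

Final: 0.1721 hr


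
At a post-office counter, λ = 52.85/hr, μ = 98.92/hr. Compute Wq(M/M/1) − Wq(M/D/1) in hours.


ρ = 52.85/98.92 = 0.5343
Wq(M/M/1) = ρ/(μ−λ) = 0.5343/46.07 = 0.01160 hr
Wq(M/D/1) = ρ/(2(μ−λ)) = 0.005798 hr
Savings = 0.01160 − 0.005798 = 0.005798 hr

Final: 0.005798 hr


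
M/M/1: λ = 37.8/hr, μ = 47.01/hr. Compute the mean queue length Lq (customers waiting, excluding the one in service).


ρ = 37.8/47.01 = 0.8041
Lq = ρ²/(1−ρ) = 0.6466/0.1959 = 3.3002

Final: 3.3002


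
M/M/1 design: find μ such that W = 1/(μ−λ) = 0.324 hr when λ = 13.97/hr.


W = 1/(μ−λ) ⇒ μ − λ = 1/W = 1/0.324 = 3.0864
μ = λ + 1/W = 13.97 + 3.0864 = 17.0564 per hr

Final: 17.0564 /hr


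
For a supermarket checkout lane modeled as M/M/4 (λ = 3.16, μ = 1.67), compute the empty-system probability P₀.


a = λ/μ = 3.16/1.67 = 1.8922; ρ = a/c = 0.4731
Σ_{k=0}^{3} a^k/k! (terms k=0..3) = 1.00000 + 1.89222 + 1.79024 + 1.12917 = 5.81163
Tail: a^4/(4!(1−ρ)) = 12.81984/(24·0.5269) = 1.01369
P₀ = 1/(5.81163 + 1.01369) = 1/6.82532 = 0.146513

Final: 0.146513


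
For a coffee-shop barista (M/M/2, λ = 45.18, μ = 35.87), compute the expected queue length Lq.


a = λ/μ = 1.2595; ρ = a/2 = 0.6298
P₀ = 0.227164
Lq = P₀·a^c·ρ / (c!·(1−ρ)²) = 0.227164·1.58646·0.6298/(2·0.13707)
= 0.82792

Final: 0.82792


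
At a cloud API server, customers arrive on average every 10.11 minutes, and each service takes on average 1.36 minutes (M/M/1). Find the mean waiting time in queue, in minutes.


λ = 60/10.11 = 5.9347 /hr
μ = 60/1.36 = 44.1176 /hr
ρ = λ/μ = 5.9347/44.1176 = 0.1345
Wq = ρ/(μ−λ) = 0.1345/(44.1176−5.9347) = 0.003523 hr
In minutes: 0.003523·60 = 0.2114 min

Final: 0.2114 min


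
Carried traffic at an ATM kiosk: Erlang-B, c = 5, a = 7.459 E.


B(5,7.459) = 0.450785 (Erlang-B)
Carried load = a(1 − B) = 7.459·(1 − 0.450785) = 7.459·0.549215 = 4.0966 E

Final: 4.0966 Erlangs


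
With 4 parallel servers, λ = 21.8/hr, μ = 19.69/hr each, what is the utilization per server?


ρ = λ/(cμ) = 21.8/(4·19.69) = 21.8/78.76 = 0.2768

Final: 0.2768


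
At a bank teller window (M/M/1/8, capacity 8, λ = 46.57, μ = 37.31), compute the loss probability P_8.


ρ = λ/μ = 46.57/37.31 = 1.2482
P_K = (1−ρ)ρ^K/(1−ρ^(K+1)) = (-0.2482·5.891799)/(1 − 7.354089)
= -1.462290/-6.354089 = 0.230134

Final: 0.230134


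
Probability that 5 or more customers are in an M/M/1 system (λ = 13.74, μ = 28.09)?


ρ = 13.74/28.09 = 0.4891
P(N ≥ n) = ρ^n = 0.4891^5 = 0.028001

Final: 0.028001


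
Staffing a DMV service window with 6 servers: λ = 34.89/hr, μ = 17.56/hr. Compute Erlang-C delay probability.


a = λ/μ = 1.9869; ρ = a/6 = 0.3312
P₀ = 0.136925 (from M/M/c formula)
C(c,a) = [a^c/(c!(1−ρ))]·P₀ = [61.52601/(720·0.6688)]·0.136925
= 0.12776·0.136925 = 0.017494

Final: 0.017494


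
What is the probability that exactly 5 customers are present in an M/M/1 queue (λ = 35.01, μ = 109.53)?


ρ = 35.01/109.53 = 0.3196
P_n = (1−ρ)·ρ^n = (1 − 0.3196)·0.3196^5 = 0.6804·0.003337 = 0.002270

Final: 0.002270


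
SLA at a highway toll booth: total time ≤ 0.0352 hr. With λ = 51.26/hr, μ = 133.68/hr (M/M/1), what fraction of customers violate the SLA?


W ~ Exponential(μ−λ) for M/M/1.
μ − λ = 133.68 − 51.26 = 82.4200
P(W > t) = e^{−(μ−λ)t} = e^{−2.9012} = 0.054958

Final: 0.054958


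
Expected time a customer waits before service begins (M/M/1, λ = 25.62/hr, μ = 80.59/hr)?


ρ = 25.62/80.59 = 0.3179
Wq = ρ/(μ−λ) = 0.3179/(80.59 − 25.62) = 0.3179/54.97 = 0.005783 hr

Final: 0.005783 hr


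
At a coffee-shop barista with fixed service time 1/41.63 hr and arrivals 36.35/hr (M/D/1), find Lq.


ρ = 36.35/41.63 = 0.8732
M/D/1: Lq = ρ²/(2(1−ρ)) = 0.7624/(2·0.1268) = 3.00565

Final: 3.00565


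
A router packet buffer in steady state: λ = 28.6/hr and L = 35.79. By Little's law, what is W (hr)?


W = L/λ = 35.79/28.6 = 1.2514 hr

Final: 1.2514 hr


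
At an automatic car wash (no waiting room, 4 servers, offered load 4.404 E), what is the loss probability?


B(c,a) = (a^c/c!) / Σ_{k=0}^{c} a^k/k!
a^4/4! = 15.673933
Σ terms (k=0..4): 1.00000 + 4.40400 + 9.69761 + 14.23609 + 15.67393 = 45.011630
B = 15.673933/45.011630 = 0.348220

Final: 0.348220


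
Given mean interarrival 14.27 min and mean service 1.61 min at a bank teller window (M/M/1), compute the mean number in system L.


λ = 60/14.27 = 4.2046 /hr
μ = 60/1.61 = 37.2671 /hr
ρ = λ/μ = 4.2046/37.2671 = 0.1128
L = ρ/(1−ρ) = 0.1128/0.8872 = 0.1272

Final: 0.1272


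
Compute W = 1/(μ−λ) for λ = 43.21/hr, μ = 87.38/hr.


W = 1/(μ−λ) = 1/(87.38 − 43.21) = 1/44.17 = 0.02264 hr

Final: 0.02264 hr


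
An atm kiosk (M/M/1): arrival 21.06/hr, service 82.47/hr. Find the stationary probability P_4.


ρ = 21.06/82.47 = 0.2554
P_n = (1−ρ)·ρ^n = (1 − 0.2554)·0.2554^4 = 0.7446·0.004253 = 0.003167

Final: 0.003167


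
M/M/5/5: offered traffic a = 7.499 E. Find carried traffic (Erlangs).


B(5,7.499) = 0.452962 (Erlang-B)
Carried load = a(1 − B) = 7.499·(1 − 0.452962) = 7.499·0.547038 = 4.1022 E

Final: 4.1022 Erlangs


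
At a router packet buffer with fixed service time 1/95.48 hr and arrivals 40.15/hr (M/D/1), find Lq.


ρ = 40.15/95.48 = 0.4205
M/D/1: Lq = ρ²/(2(1−ρ)) = 0.1768/(2·0.5795) = 0.15257

Final: 0.15257


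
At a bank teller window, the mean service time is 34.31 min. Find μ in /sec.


μ = 1/(service time) in consistent units.
1 second = 0.0166667 min, so μ = 0.0166667/34.31 = 0.0004858 per second

Final: 0.0004858 /sec


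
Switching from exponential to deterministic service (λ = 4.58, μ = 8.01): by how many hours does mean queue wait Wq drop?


ρ = 4.58/8.01 = 0.5718
Wq(M/M/1) = ρ/(μ−λ) = 0.5718/3.43 = 0.16670 hr
Wq(M/D/1) = ρ/(2(μ−λ)) = 0.08335 hr
Savings = 0.16670 − 0.08335 = 0.08335 hr

Final: 0.08335 hr


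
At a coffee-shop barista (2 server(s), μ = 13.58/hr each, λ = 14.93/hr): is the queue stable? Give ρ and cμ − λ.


Total capacity cμ = 2·13.58 = 27.16/hr
ρ = λ/(cμ) = 14.93/27.16 = 0.5497
Stable ⇔ ρ < 1: YES
Spare capacity = cμ − λ = 27.16 − 14.93 = 12.23/hr

Final: ρ = 0.5497; stable; margin = 12.23/hr


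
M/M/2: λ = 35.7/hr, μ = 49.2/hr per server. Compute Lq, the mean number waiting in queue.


a = λ/μ = 0.7256; ρ = a/2 = 0.3628
P₀ = 0.467562
Lq = P₀·a^c·ρ / (c!·(1−ρ)²) = 0.467562·0.52651·0.3628/(2·0.40602)
= 0.10999

Final: 0.10999


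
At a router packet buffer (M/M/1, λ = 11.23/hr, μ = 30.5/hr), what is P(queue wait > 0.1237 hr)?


ρ = 11.23/30.5 = 0.3682
P(Wq > t) = ρ·e^{−(μ−λ)t} = 0.3682·e^{−2.3837}
= 0.3682·0.092209 = 0.033951

Final: 0.033951


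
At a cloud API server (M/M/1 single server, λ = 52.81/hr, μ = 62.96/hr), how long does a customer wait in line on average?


ρ = 52.81/62.96 = 0.8388
Wq = ρ/(μ−λ) = 0.8388/(62.96 − 52.81) = 0.8388/10.15 = 0.08264 hr

Final: 0.08264 hr


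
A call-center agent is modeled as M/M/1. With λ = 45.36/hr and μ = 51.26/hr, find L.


ρ = λ/μ = 45.36/51.26 = 0.8849
L = ρ/(1−ρ) = 0.8849/(1 − 0.8849) = 0.8849/0.1151 = 7.6881

Final: 7.6881


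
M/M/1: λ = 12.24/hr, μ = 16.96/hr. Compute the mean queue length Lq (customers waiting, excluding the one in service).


ρ = 12.24/16.96 = 0.7217
Lq = ρ²/(1−ρ) = 0.5208/0.2783 = 1.8715

Final: 1.8715


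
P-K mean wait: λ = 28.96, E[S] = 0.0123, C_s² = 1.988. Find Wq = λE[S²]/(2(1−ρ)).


ρ = λ·E[S] = 28.96·0.0123 = 0.3562
E[S²] = E[S]²(1+C_s²) = 0.0123²·(1+1.988) = 0.0004521
Wq = λ·E[S²]/(2(1−ρ)) = 28.96·0.0004521/(2·0.6438) = 0.01017 hr

Final: 0.01017 hr


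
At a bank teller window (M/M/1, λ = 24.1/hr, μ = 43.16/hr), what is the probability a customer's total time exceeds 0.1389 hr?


W ~ Exponential(μ−λ) for M/M/1.
μ − λ = 43.16 − 24.1 = 19.0600
P(W > t) = e^{−(μ−λ)t} = e^{−2.6474} = 0.070833

Final: 0.070833


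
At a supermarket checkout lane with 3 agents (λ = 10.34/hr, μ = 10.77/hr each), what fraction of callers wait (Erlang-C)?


a = λ/μ = 0.9601; ρ = a/3 = 0.3200
P₀ = 0.379096 (from M/M/c formula)
C(c,a) = [a^c/(c!(1−ρ))]·P₀ = [0.88494/(6·0.6800)]·0.379096
= 0.21691·0.379096 = 0.082228

Final: 0.082228


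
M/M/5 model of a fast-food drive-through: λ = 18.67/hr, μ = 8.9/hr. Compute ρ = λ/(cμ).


ρ = λ/(cμ) = 18.67/(5·8.9) = 18.67/44.50 = 0.4196

Final: 0.4196


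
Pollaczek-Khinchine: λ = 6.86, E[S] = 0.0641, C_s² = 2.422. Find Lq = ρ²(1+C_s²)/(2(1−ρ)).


ρ = λ·E[S] = 6.86·0.0641 = 0.4397
Lq = ρ²(1+C_s²)/(2(1−ρ)) = 0.1934·(1+2.422)/(2·0.5603)
= 0.1934·3.4220/1.1205 = 0.59049

Final: 0.59049


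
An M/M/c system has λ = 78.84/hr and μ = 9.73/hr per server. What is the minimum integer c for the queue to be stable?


Stability requires cμ > λ ⇔ c > λ/μ.
λ/μ = 78.84/9.73 = 8.1028
Minimum integer c = ⌊8.1028⌋ + 1 = 9
Check: 9·9.73 = 87.57 > 78.84, while 8·9.73 = 77.84 ≤ 78.84

Final: 9 servers
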